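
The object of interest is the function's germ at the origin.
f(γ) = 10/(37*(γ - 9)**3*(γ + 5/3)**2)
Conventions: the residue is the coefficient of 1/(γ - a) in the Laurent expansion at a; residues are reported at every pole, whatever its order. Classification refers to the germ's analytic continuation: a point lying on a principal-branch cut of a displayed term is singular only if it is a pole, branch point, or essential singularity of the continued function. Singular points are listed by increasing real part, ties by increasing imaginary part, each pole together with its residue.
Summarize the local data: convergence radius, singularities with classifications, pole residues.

Radius of convergence at 0: 5/3.
At -5/3: a pole of order 2; residue -1215/19398656.
At 9: a pole of order 3; residue 1215/19398656.

Denominator factor (γ - 9)^3: pole of order 3 at 9, modulus 9.
Denominator factor (γ + 5/3)^2: pole of order 2 at -5/3, modulus 5/3.
The radius of convergence is the smallest modulus among the singular points: 5/3.
At the order-2 pole -5/3 set g(γ) = (γ - (-5/3))^2*f(γ) = 10/(37*(γ - 9)**3).
Order-2 pole: residue = g'(a); g'(-5/3) = -1215/19398656, so the residue is -1215/19398656.
At the order-3 pole 9 set g(γ) = (γ - (9))^3*f(γ) = 10/(37*(γ + 5/3)**2).
Order-3 pole: residue = g''(a)/2; g''(9) = 1215/9699328, so the residue is 1215/19398656.
List the singular points by increasing real part (a conjugate pair: the negative imaginary part first).


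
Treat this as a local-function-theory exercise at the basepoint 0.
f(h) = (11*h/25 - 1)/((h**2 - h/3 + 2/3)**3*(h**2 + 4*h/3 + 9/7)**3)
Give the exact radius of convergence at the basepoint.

Denominator factor (h**2 - h/3 + 2/3)^3: discriminant -23/9, complex-conjugate roots (1/6) + ((1/6)*sqrt(23))*i and (1/6) - ((1/6)*sqrt(23))*i; poles of order 3, moduli (1/3)*sqrt(6) and (1/3)*sqrt(6).
Denominator factor (h**2 + 4*h/3 + 9/7)^3: discriminant -212/63, complex-conjugate roots (-2/3) + ((1/21)*sqrt(371))*i and (-2/3) - ((1/21)*sqrt(371))*i; poles of order 3, moduli (3/7)*sqrt(7) and (3/7)*sqrt(7).
The radius of convergence is the smallest modulus among the singular points: (1/3)*sqrt(6).

The radius of convergence is (1/3)*sqrt(6).


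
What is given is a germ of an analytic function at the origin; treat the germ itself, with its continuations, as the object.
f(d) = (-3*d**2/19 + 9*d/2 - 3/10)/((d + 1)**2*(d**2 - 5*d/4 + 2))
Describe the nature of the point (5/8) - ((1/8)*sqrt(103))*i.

The denominator factor d**2 - 5*d/4 + 2 vanishes at (5/8) - ((1/8)*sqrt(103))*i and appears to the power 1; the numerator there equals (8223/3040) - ((327/608)*sqrt(103))*i, nonzero, and no other factor vanishes.
Hence a pole whose order is the multiplicity, 1.

The point is a pole of order 1.


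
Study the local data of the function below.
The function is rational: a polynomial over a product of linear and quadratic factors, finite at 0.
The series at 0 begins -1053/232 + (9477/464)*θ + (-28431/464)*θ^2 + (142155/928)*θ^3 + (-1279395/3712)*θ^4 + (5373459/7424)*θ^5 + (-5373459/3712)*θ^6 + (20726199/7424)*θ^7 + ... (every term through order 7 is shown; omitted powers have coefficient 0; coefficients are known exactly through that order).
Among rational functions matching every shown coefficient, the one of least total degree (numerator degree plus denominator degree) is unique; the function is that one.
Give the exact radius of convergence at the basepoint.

The radius of convergence is 2/3.

No rational of total degree below 3 reproduces all 8 coefficients; solving the [0/3] Pade equations on them gives f(θ) = -39/(29*(θ + 2/3)**3), whose expansion matches every shown term.
Denominator factor (θ + 2/3)^3: pole of order 3 at -2/3, modulus 2/3.
The radius of convergence is the smallest modulus among the singular points: 2/3.


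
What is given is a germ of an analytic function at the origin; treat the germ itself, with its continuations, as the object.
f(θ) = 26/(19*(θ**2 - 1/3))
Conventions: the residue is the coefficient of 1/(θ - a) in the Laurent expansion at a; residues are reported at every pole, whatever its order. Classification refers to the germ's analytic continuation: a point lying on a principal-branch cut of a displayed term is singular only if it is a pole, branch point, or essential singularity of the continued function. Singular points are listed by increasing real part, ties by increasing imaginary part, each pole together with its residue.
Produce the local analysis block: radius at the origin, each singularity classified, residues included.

Denominator factor (θ**2 - 1/3): discriminant 4/3, real irrational roots (1/3)*sqrt(3) and -(1/3)*sqrt(3); poles of order 1, moduli (1/3)*sqrt(3) and (1/3)*sqrt(3).
The radius of convergence is the smallest modulus among the singular points: (1/3)*sqrt(3).
The factor θ**2 - 1/3 splits as (θ - a)(θ - a') with a = -(1/3)*sqrt(3), a' = (1/3)*sqrt(3). At the order-1 pole a set g(θ) = (θ - a)*f(θ) = [26/19] / (θ - a').
Simple pole: residue = g(a) at a = -(1/3)*sqrt(3), which is -(13/19)*sqrt(3).
The factor θ**2 - 1/3 splits as (θ - a)(θ - a') with a = (1/3)*sqrt(3), a' = -(1/3)*sqrt(3). At the order-1 pole a set g(θ) = (θ - a)*f(θ) = [26/19] / (θ - a').
Simple pole: residue = g(a) at a = (1/3)*sqrt(3), which is (13/19)*sqrt(3).
List the singular points by increasing real part (a conjugate pair: the negative imaginary part first).

Radius of convergence at 0: (1/3)*sqrt(3).
At -(1/3)*sqrt(3): a pole of order 1; residue -(13/19)*sqrt(3).
At (1/3)*sqrt(3): a pole of order 1; residue (13/19)*sqrt(3).


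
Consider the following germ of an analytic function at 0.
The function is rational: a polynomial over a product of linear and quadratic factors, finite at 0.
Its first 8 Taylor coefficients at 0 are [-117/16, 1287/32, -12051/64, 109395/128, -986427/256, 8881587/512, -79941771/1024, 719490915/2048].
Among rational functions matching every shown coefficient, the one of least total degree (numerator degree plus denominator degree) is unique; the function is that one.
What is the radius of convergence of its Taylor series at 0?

The radius of convergence is 2/9.

No rational of total degree below 2 reproduces all 8 coefficients; solving the [0/2] Pade equations on them gives f(ω) = -13/(8*(ω + 2/9)*(ω + 1)), whose expansion matches every shown term.
Denominator factor (ω + 2/9): pole of order 1 at -2/9, modulus 2/9.
Denominator factor (ω + 1): pole of order 1 at -1, modulus 1.
The radius of convergence is the smallest modulus among the singular points: 2/9.


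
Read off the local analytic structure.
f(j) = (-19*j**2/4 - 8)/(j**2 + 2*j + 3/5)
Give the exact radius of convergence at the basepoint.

The radius of convergence is 1 - (1/5)*sqrt(10).

Denominator factor (j**2 + 2*j + 3/5): discriminant 8/5, real irrational roots -1 + (1/5)*sqrt(10) and -1 - (1/5)*sqrt(10); poles of order 1, moduli 1 - (1/5)*sqrt(10) and 1 + (1/5)*sqrt(10).
The radius of convergence is the smallest modulus among the singular points: 1 - (1/5)*sqrt(10).


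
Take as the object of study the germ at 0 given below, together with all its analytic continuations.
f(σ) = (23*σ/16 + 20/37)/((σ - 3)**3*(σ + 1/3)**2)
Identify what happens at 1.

Denominator factors: σ + 1/3 = 4/3 at σ = 1; σ - 3 = -2 at σ = 1 — none vanishes.
So the germ continues analytically to 1.

The point is a regular point.


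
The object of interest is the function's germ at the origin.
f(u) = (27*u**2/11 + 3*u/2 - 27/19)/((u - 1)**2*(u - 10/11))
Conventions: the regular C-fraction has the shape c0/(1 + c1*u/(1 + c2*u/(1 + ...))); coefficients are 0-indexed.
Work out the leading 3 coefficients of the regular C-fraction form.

Taylor coefficients (expand at 0): a_0 = 297/190, a_1 = 1518/475, a_2 = 10473/4750.
c0 = a_0 = 297/190. Peel one level at a time: if S = 1 + c*u/S' with S'(0) = 1, then c is the u-coefficient of S and S' = c*u/(S - 1).
S_1 = c0/f = 1 + (-92/45)*u + (12337/4455)*u^2 + ...; c1 = -92/45.
S_2 = c1*u/(S_1 - 1) = 1 + (12337/9108)*u + ...; c2 = 12337/9108.

The regular C-fraction coefficients are [297/190, -92/45, 12337/9108].


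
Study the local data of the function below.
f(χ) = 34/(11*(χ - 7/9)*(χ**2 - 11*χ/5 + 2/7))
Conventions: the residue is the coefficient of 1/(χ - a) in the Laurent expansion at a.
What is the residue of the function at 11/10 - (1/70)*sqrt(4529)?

The factor χ**2 - 11*χ/5 + 2/7 splits as (χ - a)(χ - a') with a = 11/10 - (1/70)*sqrt(4529), a' = 11/10 + (1/70)*sqrt(4529). At the order-1 pole a set g(χ) = (χ - a)*f(χ) = [34/(11*(χ - 7/9))] / (χ - a').
Simple pole: residue = g(a) at a = 11/10 - (1/70)*sqrt(4529), which is 48195/25586 + (155295/16554142)*sqrt(4529).

The residue is 48195/25586 + (155295/16554142)*sqrt(4529).


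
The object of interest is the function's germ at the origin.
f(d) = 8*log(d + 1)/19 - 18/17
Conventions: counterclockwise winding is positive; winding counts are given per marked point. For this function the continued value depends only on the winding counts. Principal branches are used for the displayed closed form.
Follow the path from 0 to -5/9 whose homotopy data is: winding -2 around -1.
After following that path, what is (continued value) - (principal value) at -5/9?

Continued minus principal equals -(32/19)*pi*i.

The rational part is single-valued and drops out of the difference; each branch term changes only by its own monodromy.
(8/19)*log(1 - d/(-1)): each positive loop around -1 adds 2*pi*i to the log, so winding -2 contributes (8/19)*(-2)*2*pi*i = -(32/19)*pi*i.
Summing the contributions at d = -5/9 gives -(32/19)*pi*i.


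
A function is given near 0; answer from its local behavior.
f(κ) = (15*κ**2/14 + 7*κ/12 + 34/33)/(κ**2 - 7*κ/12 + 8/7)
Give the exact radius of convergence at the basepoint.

The radius of convergence is (2/7)*sqrt(14).

Denominator factor (κ**2 - 7*κ/12 + 8/7): discriminant -4265/1008, complex-conjugate roots (7/24) + ((1/168)*sqrt(29855))*i and (7/24) - ((1/168)*sqrt(29855))*i; poles of order 1, moduli (2/7)*sqrt(14) and (2/7)*sqrt(14).
The radius of convergence is the smallest modulus among the singular points: (2/7)*sqrt(14).


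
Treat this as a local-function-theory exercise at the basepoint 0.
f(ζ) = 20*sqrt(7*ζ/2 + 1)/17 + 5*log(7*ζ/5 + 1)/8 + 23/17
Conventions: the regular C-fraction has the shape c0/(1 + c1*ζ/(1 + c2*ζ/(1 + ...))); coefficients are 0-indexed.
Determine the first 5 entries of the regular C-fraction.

Taylor coefficients (expand at 0): a_0 = 43/17, a_1 = 399/136, a_2 = -3283/1360, a_3 = 151949/40800, a_4 = -8156197/1088000.
c0 = a_0 = 43/17. Peel one level at a time: if S = 1 + c*ζ/S' with S'(0) = 1, then c is the ζ-coefficient of S and S' = c*ζ/(S - 1).
S_1 = c0/f = 1 + (-399/344)*ζ + (1360681/591680)*ζ^2 + ...; c1 = -399/344.
S_2 = c1*ζ/(S_1 - 1) = 1 + (194383/98040)*ζ + (-48118/81225)*ζ^2 + ...; c2 = 194383/98040.
S_3 = c2*ζ/(S_2 - 1) = 1 + (337808/1130595)*ζ + (-12090809359/28326760200)*ζ^2 + ...; c3 = 337808/1130595.
S_4 = c3*ζ/(S_3 - 1) = 1 + (5342450647/3739770240)*ζ + ...; c4 = 5342450647/3739770240.

The regular C-fraction coefficients are [43/17, -399/344, 194383/98040, 337808/1130595, 5342450647/3739770240].


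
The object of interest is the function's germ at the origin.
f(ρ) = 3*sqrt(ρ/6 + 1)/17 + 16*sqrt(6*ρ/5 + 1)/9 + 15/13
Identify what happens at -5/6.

The term (16/9)*sqrt(1 - ρ/(-5/6)) has argument 1 - -5/6/(-5/6) = 0 at -5/6: a square-root (algebraic, two-sheeted) branch point; the remaining terms are analytic or single-valued there.

The point is an algebraic (square-root) branch point.


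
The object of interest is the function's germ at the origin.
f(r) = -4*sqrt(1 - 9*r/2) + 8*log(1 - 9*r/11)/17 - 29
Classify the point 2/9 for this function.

The term (-4)*sqrt(1 - r/(2/9)) has argument 1 - 2/9/(2/9) = 0 at 2/9: a square-root (algebraic, two-sheeted) branch point; the remaining terms are analytic or single-valued there.

The point is an algebraic (square-root) branch point.


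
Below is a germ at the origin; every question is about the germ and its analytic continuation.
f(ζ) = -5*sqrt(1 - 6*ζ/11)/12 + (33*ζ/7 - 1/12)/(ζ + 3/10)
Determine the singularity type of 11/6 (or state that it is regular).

The point is an algebraic (square-root) branch point.

The term (-5/12)*sqrt(1 - ζ/(11/6)) has argument 1 - 11/6/(11/6) = 0 at 11/6: a square-root (algebraic, two-sheeted) branch point; the remaining terms are analytic or single-valued there.


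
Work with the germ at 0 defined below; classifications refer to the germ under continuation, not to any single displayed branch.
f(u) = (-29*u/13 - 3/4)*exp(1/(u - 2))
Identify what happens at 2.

The point is an essential singularity.

The exponent 1/(u - (2)) has a pole at 2, so exp(1/(u - (2))) takes every nonzero value near it: an essential singularity (not a pole of any order).


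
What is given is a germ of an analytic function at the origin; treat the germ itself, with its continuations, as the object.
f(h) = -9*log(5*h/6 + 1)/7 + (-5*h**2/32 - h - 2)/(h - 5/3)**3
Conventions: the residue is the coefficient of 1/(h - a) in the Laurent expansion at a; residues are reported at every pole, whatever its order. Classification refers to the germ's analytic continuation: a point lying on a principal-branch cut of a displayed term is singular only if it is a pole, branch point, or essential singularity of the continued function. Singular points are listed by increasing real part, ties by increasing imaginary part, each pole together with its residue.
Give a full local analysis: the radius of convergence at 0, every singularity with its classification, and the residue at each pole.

Denominator factor (h - 5/3)^3: pole of order 3 at 5/3, modulus 5/3.
Branch term (-9/7)*log(1 - h/(-6/5)): its argument vanishes at h = -6/5, a logarithmic branch point, modulus 6/5.
The radius of convergence is the smallest modulus among the singular points: 6/5.
The branch term is analytic at 5/3 and contributes nothing to the residue; only the rational part matters.
At the order-3 pole 5/3 set g(h) = (h - (5/3))^3*(rational part) = -5*h**2/32 - h - 2.
Order-3 pole: residue = g''(a)/2; g''(5/3) = -5/16, so the residue is -5/32.
List the singular points by increasing real part (a conjugate pair: the negative imaginary part first).

Radius of convergence at 0: 6/5.
At -6/5: a logarithmic branch point.
At 5/3: a pole of order 3; residue -5/32.


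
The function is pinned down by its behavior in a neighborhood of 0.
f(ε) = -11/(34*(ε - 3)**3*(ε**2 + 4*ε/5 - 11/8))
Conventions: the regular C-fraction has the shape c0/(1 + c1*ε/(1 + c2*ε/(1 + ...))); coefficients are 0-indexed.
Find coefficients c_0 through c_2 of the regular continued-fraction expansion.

Taylor coefficients (expand at 0): a_0 = -4/459, a_1 = -116/8415, a_2 = -84008/4165425.
c0 = a_0 = -4/459. Peel one level at a time: if S = 1 + c*ε/S' with S'(0) = 1, then c is the ε-coefficient of S and S' = c*ε/(S - 1).
S_1 = c0/f = 1 + (-87/55)*ε + (31/165)*ε^2 + ...; c1 = -87/55.
S_2 = c1*ε/(S_1 - 1) = 1 + (31/261)*ε + ...; c2 = 31/261.

The regular C-fraction coefficients are [-4/459, -87/55, 31/261].


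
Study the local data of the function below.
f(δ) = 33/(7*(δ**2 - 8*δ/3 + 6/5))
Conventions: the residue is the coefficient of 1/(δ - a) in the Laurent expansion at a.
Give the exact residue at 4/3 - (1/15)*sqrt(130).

The residue is -(99/364)*sqrt(130).

The factor δ**2 - 8*δ/3 + 6/5 splits as (δ - a)(δ - a') with a = 4/3 - (1/15)*sqrt(130), a' = 4/3 + (1/15)*sqrt(130). At the order-1 pole a set g(δ) = (δ - a)*f(δ) = [33/7] / (δ - a').
Simple pole: residue = g(a) at a = 4/3 - (1/15)*sqrt(130), which is -(99/364)*sqrt(130).


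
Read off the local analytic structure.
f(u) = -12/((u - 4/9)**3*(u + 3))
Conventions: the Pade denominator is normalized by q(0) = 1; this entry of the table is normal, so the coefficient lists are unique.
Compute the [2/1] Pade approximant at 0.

The Pade approximant has numerator coefficients [729/16, 8050347/65056, 106465347/520448]; denominator coefficients [1, -90283/24396].

Taylor coefficients needed (expand at 0): a_0 = 729/16, a_1 = 18711/64, a_2 = 164673/128, a_3 = 2437641/512.
Write the denominator as Q(u) = 1 + q1*u. Requiring Q*f - P = O(u^4) with deg P <= 2 kills the coefficients of u^3..u^3 in Q*f:
  u^3: a_3 + q1*a_2 = 0, i.e. 2437641/512 + (164673/128)*q1 = 0.
Solving this linear system: q1 = -90283/24396.
The numerator is Q*f truncated at degree 2: P0 = a_0 = 729/16; P1 = a_1 + q1*a_0 = 8050347/65056; P2 = a_2 + q1*a_1 = 106465347/520448.


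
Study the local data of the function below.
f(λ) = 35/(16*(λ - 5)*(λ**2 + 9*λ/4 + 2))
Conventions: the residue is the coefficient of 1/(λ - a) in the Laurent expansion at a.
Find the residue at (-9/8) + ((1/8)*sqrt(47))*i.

The factor λ**2 + 9*λ/4 + 2 splits as (λ - a)(λ - a') with a = (-9/8) + ((1/8)*sqrt(47))*i, a' = (-9/8) - ((1/8)*sqrt(47))*i. At the order-1 pole a set g(λ) = (λ - a)*f(λ) = [35/(16*(λ - 5))] / (λ - a').
Simple pole: residue = g(a) at a = (-9/8) + ((1/8)*sqrt(47))*i, which is (-35/1224) + ((1715/57528)*sqrt(47))*i.

The residue is (-35/1224) + ((1715/57528)*sqrt(47))*i.


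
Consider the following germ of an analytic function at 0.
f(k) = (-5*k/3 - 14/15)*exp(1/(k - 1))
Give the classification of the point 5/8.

The point is a regular point.

There is no denominator, hence no pole anywhere.
The essential point of exp(1/(k - (1))) is 1, not 5/8.
So the germ continues analytically to 5/8.


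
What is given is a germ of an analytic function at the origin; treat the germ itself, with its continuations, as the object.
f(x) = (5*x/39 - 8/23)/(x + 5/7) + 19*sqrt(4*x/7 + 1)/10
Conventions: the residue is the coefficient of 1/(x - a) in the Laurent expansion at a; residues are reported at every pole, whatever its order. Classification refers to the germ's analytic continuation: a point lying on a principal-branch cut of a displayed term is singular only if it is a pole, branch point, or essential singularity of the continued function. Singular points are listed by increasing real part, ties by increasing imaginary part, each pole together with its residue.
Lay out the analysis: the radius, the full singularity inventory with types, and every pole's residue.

Denominator factor (x + 5/7): pole of order 1 at -5/7, modulus 5/7.
Branch term (19/10)*sqrt(1 - x/(-7/4)): its argument vanishes at x = -7/4, a square-root branch point, modulus 7/4.
The radius of convergence is the smallest modulus among the singular points: 5/7.
The branch term is analytic at -5/7 and contributes nothing to the residue; only the rational part matters.
At the order-1 pole -5/7 set g(x) = (x - (-5/7))*(rational part) = 5*x/39 - 8/23.
Simple pole: residue = g(a) at a = -5/7, which is -2759/6279.
List the singular points by increasing real part (a conjugate pair: the negative imaginary part first).

Radius of convergence at 0: 5/7.
At -7/4: an algebraic (square-root) branch point.
At -5/7: a pole of order 1; residue -2759/6279.


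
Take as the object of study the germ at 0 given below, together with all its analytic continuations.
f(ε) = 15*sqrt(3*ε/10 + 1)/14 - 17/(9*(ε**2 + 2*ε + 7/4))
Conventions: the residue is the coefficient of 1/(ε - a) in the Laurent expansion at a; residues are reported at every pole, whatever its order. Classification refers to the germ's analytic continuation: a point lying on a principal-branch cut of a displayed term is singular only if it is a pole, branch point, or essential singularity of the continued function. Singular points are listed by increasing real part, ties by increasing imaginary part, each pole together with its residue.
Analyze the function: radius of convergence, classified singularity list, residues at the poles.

Denominator factor (ε**2 + 2*ε + 7/4): discriminant -3, complex-conjugate roots (-1) + ((1/2)*sqrt(3))*i and (-1) - ((1/2)*sqrt(3))*i; poles of order 1, moduli (1/2)*sqrt(7) and (1/2)*sqrt(7).
Branch term (15/14)*sqrt(1 - ε/(-10/3)): its argument vanishes at ε = -10/3, a square-root branch point, modulus 10/3.
The radius of convergence is the smallest modulus among the singular points: (1/2)*sqrt(7).
The branch term is analytic at (-1) - ((1/2)*sqrt(3))*i and contributes nothing to the residue; only the rational part matters.
The factor ε**2 + 2*ε + 7/4 splits as (ε - a)(ε - a') with a = (-1) - ((1/2)*sqrt(3))*i, a' = (-1) + ((1/2)*sqrt(3))*i. At the order-1 pole a set g(ε) = (ε - a)*(rational part) = [-17/9] / (ε - a').
Simple pole: residue = g(a) at a = (-1) - ((1/2)*sqrt(3))*i, which is -((17/27)*sqrt(3))*i.
The branch term is analytic at (-1) + ((1/2)*sqrt(3))*i and contributes nothing to the residue; only the rational part matters.
The factor ε**2 + 2*ε + 7/4 splits as (ε - a)(ε - a') with a = (-1) + ((1/2)*sqrt(3))*i, a' = (-1) - ((1/2)*sqrt(3))*i. At the order-1 pole a set g(ε) = (ε - a)*(rational part) = [-17/9] / (ε - a').
Simple pole: residue = g(a) at a = (-1) + ((1/2)*sqrt(3))*i, which is ((17/27)*sqrt(3))*i.
List the singular points by increasing real part (a conjugate pair: the negative imaginary part first).

Radius of convergence at 0: (1/2)*sqrt(7).
At -10/3: an algebraic (square-root) branch point.
At (-1) - ((1/2)*sqrt(3))*i: a pole of order 1; residue -((17/27)*sqrt(3))*i.
At (-1) + ((1/2)*sqrt(3))*i: a pole of order 1; residue ((17/27)*sqrt(3))*i.


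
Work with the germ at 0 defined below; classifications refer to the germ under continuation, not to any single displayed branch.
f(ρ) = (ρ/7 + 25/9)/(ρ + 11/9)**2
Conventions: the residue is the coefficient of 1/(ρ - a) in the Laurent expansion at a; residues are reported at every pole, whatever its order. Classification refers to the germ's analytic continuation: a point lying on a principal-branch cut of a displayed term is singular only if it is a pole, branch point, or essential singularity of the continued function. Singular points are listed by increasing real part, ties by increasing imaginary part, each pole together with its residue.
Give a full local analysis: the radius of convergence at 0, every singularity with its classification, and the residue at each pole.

Denominator factor (ρ + 11/9)^2: pole of order 2 at -11/9, modulus 11/9.
The radius of convergence is the smallest modulus among the singular points: 11/9.
At the order-2 pole -11/9 set g(ρ) = (ρ - (-11/9))^2*f(ρ) = ρ/7 + 25/9.
Order-2 pole: residue = g'(a); g'(-11/9) = 1/7, so the residue is 1/7.

Radius of convergence at 0: 11/9.
At -11/9: a pole of order 2; residue 1/7.


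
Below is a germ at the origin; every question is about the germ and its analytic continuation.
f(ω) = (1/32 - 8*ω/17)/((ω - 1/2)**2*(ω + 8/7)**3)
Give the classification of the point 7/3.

Denominator factors: ω + 8/7 = 73/21 at ω = 7/3; ω - 1/2 = 11/6 at ω = 7/3 — none vanishes.
So the germ continues analytically to 7/3.

The point is a regular point.


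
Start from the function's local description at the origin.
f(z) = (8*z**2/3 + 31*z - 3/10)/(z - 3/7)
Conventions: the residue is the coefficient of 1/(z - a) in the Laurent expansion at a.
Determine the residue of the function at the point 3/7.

The residue is 6603/490.

At the order-1 pole 3/7 set g(z) = (z - (3/7))*f(z) = 8*z**2/3 + 31*z - 3/10.
Simple pole: residue = g(a) at a = 3/7, which is 6603/490.


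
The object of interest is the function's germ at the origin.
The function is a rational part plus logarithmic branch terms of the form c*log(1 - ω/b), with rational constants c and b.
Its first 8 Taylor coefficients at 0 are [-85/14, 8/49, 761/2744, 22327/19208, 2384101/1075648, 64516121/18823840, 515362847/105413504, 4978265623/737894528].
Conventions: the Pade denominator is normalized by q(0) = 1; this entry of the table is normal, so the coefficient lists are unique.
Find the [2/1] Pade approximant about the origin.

The Pade approximant has numerator coefficients [-85/14, 38979/1522, -17343/42616]; denominator coefficients [1, -22327/5327].

Taylor coefficients needed (read off): a_0 = -85/14, a_1 = 8/49, a_2 = 761/2744, a_3 = 22327/19208.
Write the denominator as Q(ω) = 1 + q1*ω. Requiring Q*f - P = O(ω^4) with deg P <= 2 kills the coefficients of ω^3..ω^3 in Q*f:
  ω^3: a_3 + q1*a_2 = 0, i.e. 22327/19208 + (761/2744)*q1 = 0.
Solving this linear system: q1 = -22327/5327.
The numerator is Q*f truncated at degree 2: P0 = a_0 = -85/14; P1 = a_1 + q1*a_0 = 38979/1522; P2 = a_2 + q1*a_1 = -17343/42616.


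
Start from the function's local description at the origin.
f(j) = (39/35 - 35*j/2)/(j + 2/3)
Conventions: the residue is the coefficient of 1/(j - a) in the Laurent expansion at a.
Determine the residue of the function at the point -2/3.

At the order-1 pole -2/3 set g(j) = (j - (-2/3))*f(j) = 39/35 - 35*j/2.
Simple pole: residue = g(a) at a = -2/3, which is 1342/105.

The residue is 1342/105.


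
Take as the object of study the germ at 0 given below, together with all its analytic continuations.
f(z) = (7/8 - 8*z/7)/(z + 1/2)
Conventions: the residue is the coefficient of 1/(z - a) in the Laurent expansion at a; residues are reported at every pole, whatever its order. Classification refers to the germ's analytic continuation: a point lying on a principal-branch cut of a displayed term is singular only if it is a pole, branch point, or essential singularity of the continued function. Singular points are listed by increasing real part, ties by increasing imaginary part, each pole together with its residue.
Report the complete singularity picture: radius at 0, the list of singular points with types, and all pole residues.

Denominator factor (z + 1/2): pole of order 1 at -1/2, modulus 1/2.
The radius of convergence is the smallest modulus among the singular points: 1/2.
At the order-1 pole -1/2 set g(z) = (z - (-1/2))*f(z) = 7/8 - 8*z/7.
Simple pole: residue = g(a) at a = -1/2, which is 81/56.

Radius of convergence at 0: 1/2.
At -1/2: a pole of order 1; residue 81/56.


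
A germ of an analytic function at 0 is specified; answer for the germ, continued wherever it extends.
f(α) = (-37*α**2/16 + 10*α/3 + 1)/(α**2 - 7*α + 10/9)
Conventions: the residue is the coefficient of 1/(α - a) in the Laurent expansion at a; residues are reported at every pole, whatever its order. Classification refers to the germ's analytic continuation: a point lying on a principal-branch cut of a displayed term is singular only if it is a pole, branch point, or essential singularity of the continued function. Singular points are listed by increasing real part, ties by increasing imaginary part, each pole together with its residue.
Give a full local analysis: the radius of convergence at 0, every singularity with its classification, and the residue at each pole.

Denominator factor (α**2 - 7*α + 10/9): discriminant 401/9, real irrational roots 7/2 + (1/6)*sqrt(401) and 7/2 - (1/6)*sqrt(401); poles of order 1, moduli 7/2 + (1/6)*sqrt(401) and 7/2 - (1/6)*sqrt(401).
The radius of convergence is the smallest modulus among the singular points: 7/2 - (1/6)*sqrt(401).
The factor α**2 - 7*α + 10/9 splits as (α - a)(α - a') with a = 7/2 - (1/6)*sqrt(401), a' = 7/2 + (1/6)*sqrt(401). At the order-1 pole a set g(α) = (α - a)*f(α) = [-37*α**2/16 + 10*α/3 + 1] / (α - a').
Simple pole: residue = g(a) at a = 7/2 - (1/6)*sqrt(401), which is -617/96 + (11929/38496)*sqrt(401).
The factor α**2 - 7*α + 10/9 splits as (α - a)(α - a') with a = 7/2 + (1/6)*sqrt(401), a' = 7/2 - (1/6)*sqrt(401). At the order-1 pole a set g(α) = (α - a)*f(α) = [-37*α**2/16 + 10*α/3 + 1] / (α - a').
Simple pole: residue = g(a) at a = 7/2 + (1/6)*sqrt(401), which is -617/96 - (11929/38496)*sqrt(401).
List the singular points by increasing real part (a conjugate pair: the negative imaginary part first).

Radius of convergence at 0: 7/2 - (1/6)*sqrt(401).
At 7/2 - (1/6)*sqrt(401): a pole of order 1; residue -617/96 + (11929/38496)*sqrt(401).
At 7/2 + (1/6)*sqrt(401): a pole of order 1; residue -617/96 - (11929/38496)*sqrt(401).


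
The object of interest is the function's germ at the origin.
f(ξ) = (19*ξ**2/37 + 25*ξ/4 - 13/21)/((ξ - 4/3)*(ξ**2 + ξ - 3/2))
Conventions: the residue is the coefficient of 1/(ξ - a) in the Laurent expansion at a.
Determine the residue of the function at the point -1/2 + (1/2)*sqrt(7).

The factor ξ**2 + ξ - 3/2 splits as (ξ - a)(ξ - a') with a = -1/2 + (1/2)*sqrt(7), a' = -1/2 - (1/2)*sqrt(7). At the order-1 pole a set g(ξ) = (ξ - a)*f(ξ) = [(19*ξ**2/37 + 25*ξ/4 - 13/21)/(ξ - 4/3)] / (ξ - a').
Simple pole: residue = g(a) at a = -1/2 + (1/2)*sqrt(7), which is -36363/15022 - (94315/210308)*sqrt(7).

The residue is -36363/15022 - (94315/210308)*sqrt(7).


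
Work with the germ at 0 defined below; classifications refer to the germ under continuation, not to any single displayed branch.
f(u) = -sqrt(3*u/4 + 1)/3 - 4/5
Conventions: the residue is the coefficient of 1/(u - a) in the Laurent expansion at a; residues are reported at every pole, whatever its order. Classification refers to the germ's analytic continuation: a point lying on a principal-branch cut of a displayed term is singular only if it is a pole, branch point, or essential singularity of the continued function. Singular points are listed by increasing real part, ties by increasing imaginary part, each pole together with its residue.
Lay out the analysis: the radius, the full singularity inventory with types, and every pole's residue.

Branch term (-1/3)*sqrt(1 - u/(-4/3)): its argument vanishes at u = -4/3, a square-root branch point, modulus 4/3.
The radius of convergence is the smallest modulus among the singular points: 4/3.

Radius of convergence at 0: 4/3.
At -4/3: an algebraic (square-root) branch point.


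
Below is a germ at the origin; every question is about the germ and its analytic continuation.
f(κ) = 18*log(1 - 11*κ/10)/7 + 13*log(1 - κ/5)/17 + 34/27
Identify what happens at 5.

The point is a logarithmic branch point.

The term (13/17)*log(1 - κ/(5)) has argument 1 - 5/(5) = 0 at 5: a logarithmic (infinitely-sheeted) branch point; the remaining terms are analytic or single-valued there.


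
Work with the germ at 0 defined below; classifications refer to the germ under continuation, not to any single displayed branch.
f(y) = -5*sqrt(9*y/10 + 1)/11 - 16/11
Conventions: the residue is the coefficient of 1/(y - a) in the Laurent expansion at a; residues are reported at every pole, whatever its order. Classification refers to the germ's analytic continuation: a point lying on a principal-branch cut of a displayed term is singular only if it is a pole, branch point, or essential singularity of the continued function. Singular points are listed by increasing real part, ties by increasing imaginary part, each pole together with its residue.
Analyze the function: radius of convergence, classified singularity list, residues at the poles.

Radius of convergence at 0: 10/9.
At -10/9: an algebraic (square-root) branch point.

Branch term (-5/11)*sqrt(1 - y/(-10/9)): its argument vanishes at y = -10/9, a square-root branch point, modulus 10/9.
The radius of convergence is the smallest modulus among the singular points: 10/9.


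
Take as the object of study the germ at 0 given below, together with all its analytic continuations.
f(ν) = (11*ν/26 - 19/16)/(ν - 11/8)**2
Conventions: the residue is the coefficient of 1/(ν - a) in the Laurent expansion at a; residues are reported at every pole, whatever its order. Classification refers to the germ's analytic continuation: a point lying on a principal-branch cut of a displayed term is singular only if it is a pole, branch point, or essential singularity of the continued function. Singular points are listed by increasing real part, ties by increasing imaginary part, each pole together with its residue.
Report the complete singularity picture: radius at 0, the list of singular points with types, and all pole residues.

Radius of convergence at 0: 11/8.
At 11/8: a pole of order 2; residue 11/26.

Denominator factor (ν - 11/8)^2: pole of order 2 at 11/8, modulus 11/8.
The radius of convergence is the smallest modulus among the singular points: 11/8.
At the order-2 pole 11/8 set g(ν) = (ν - (11/8))^2*f(ν) = 11*ν/26 - 19/16.
Order-2 pole: residue = g'(a); g'(11/8) = 11/26, so the residue is 11/26.


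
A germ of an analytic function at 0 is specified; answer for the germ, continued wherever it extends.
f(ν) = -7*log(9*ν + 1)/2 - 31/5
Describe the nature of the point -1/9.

The term (-7/2)*log(1 - ν/(-1/9)) has argument 1 - -1/9/(-1/9) = 0 at -1/9: a logarithmic (infinitely-sheeted) branch point; the remaining terms are analytic or single-valued there.

The point is a logarithmic branch point.


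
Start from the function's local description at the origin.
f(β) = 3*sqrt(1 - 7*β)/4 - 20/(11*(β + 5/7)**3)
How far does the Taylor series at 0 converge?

Denominator factor (β + 5/7)^3: pole of order 3 at -5/7, modulus 5/7.
Branch term (3/4)*sqrt(1 - β/(1/7)): its argument vanishes at β = 1/7, a square-root branch point, modulus 1/7.
The radius of convergence is the smallest modulus among the singular points: 1/7.

The radius of convergence is 1/7.


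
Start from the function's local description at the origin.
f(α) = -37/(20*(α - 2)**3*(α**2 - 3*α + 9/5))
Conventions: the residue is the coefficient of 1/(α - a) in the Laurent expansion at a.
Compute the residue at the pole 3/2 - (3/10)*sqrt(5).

The residue is -555/4 + (185/3)*sqrt(5).

The factor α**2 - 3*α + 9/5 splits as (α - a)(α - a') with a = 3/2 - (3/10)*sqrt(5), a' = 3/2 + (3/10)*sqrt(5). At the order-1 pole a set g(α) = (α - a)*f(α) = [-37/(20*(α - 2)**3)] / (α - a').
Simple pole: residue = g(a) at a = 3/2 - (3/10)*sqrt(5), which is -555/4 + (185/3)*sqrt(5).


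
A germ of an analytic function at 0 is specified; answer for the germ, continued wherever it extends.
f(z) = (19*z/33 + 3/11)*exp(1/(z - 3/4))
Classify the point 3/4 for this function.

The point is an essential singularity.

The exponent 1/(z - (3/4)) has a pole at 3/4, so exp(1/(z - (3/4))) takes every nonzero value near it: an essential singularity (not a pole of any order).


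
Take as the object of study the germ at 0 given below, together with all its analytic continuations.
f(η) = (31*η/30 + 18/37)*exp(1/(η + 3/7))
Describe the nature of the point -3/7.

The exponent 1/(η - (-3/7)) has a pole at -3/7, so exp(1/(η - (-3/7))) takes every nonzero value near it: an essential singularity (not a pole of any order).

The point is an essential singularity.


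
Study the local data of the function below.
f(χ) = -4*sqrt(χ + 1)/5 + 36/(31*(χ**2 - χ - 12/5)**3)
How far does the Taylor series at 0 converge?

The radius of convergence is 1.

Denominator factor (χ**2 - χ - 12/5)^3: discriminant 53/5, real irrational roots 1/2 + (1/10)*sqrt(265) and 1/2 - (1/10)*sqrt(265); poles of order 3, moduli 1/2 + (1/10)*sqrt(265) and -1/2 + (1/10)*sqrt(265).
Branch term (-4/5)*sqrt(1 - χ/(-1)): its argument vanishes at χ = -1, a square-root branch point, modulus 1.
The radius of convergence is the smallest modulus among the singular points: 1.


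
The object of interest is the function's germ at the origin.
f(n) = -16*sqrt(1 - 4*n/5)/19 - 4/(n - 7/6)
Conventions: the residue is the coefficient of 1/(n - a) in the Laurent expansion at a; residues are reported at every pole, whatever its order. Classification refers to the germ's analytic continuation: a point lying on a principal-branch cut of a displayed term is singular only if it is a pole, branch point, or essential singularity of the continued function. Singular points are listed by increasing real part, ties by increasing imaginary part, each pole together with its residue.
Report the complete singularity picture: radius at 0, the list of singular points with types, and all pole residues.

Denominator factor (n - 7/6): pole of order 1 at 7/6, modulus 7/6.
Branch term (-16/19)*sqrt(1 - n/(5/4)): its argument vanishes at n = 5/4, a square-root branch point, modulus 5/4.
The radius of convergence is the smallest modulus among the singular points: 7/6.
The branch term is analytic at 7/6 and contributes nothing to the residue; only the rational part matters.
At the order-1 pole 7/6 set g(n) = (n - (7/6))*(rational part) = -4.
Simple pole: residue = g(a) at a = 7/6, which is -4.
List the singular points by increasing real part (a conjugate pair: the negative imaginary part first).

Radius of convergence at 0: 7/6.
At 7/6: a pole of order 1; residue -4.
At 5/4: an algebraic (square-root) branch point.


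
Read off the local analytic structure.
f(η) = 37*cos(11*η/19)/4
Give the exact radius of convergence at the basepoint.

The radius of convergence is infinite.

The factor cos(11*η/19) is entire and contributes no finite singular point.
The polynomial part has no poles.
No finite singular points: the Taylor series at 0 converges everywhere.


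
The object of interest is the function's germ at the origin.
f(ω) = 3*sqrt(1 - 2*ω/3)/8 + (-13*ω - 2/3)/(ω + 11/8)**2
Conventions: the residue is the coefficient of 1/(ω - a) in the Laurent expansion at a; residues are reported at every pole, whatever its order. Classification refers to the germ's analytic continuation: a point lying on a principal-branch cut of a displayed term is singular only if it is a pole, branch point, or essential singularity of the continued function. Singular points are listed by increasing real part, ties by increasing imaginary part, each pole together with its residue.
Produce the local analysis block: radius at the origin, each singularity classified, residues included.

Denominator factor (ω + 11/8)^2: pole of order 2 at -11/8, modulus 11/8.
Branch term (3/8)*sqrt(1 - ω/(3/2)): its argument vanishes at ω = 3/2, a square-root branch point, modulus 3/2.
The radius of convergence is the smallest modulus among the singular points: 11/8.
The branch term is analytic at -11/8 and contributes nothing to the residue; only the rational part matters.
At the order-2 pole -11/8 set g(ω) = (ω - (-11/8))^2*(rational part) = -13*ω - 2/3.
Order-2 pole: residue = g'(a); g'(-11/8) = -13, so the residue is -13.
List the singular points by increasing real part (a conjugate pair: the negative imaginary part first).

Radius of convergence at 0: 11/8.
At -11/8: a pole of order 2; residue -13.
At 3/2: an algebraic (square-root) branch point.


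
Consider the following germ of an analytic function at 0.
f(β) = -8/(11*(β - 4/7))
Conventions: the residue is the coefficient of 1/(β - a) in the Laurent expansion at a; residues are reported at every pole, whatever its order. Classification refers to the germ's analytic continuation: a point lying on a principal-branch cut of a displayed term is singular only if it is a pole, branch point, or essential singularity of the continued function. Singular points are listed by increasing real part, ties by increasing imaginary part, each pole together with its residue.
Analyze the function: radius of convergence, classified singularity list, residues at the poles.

Radius of convergence at 0: 4/7.
At 4/7: a pole of order 1; residue -8/11.

Denominator factor (β - 4/7): pole of order 1 at 4/7, modulus 4/7.
The radius of convergence is the smallest modulus among the singular points: 4/7.
At the order-1 pole 4/7 set g(β) = (β - (4/7))*f(β) = -8/11.
Simple pole: residue = g(a) at a = 4/7, which is -8/11.


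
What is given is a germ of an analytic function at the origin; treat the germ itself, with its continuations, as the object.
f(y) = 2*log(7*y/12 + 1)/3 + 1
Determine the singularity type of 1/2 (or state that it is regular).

The point is a regular point.

There is no denominator, hence no pole anywhere.
Branch term log(1 - y/(-12/7)): argument at 1/2 is 31/24, nonzero, so 1/2 is not its branch point (a point on a principal cut is still regular for the continued germ).
So the germ continues analytically to 1/2.


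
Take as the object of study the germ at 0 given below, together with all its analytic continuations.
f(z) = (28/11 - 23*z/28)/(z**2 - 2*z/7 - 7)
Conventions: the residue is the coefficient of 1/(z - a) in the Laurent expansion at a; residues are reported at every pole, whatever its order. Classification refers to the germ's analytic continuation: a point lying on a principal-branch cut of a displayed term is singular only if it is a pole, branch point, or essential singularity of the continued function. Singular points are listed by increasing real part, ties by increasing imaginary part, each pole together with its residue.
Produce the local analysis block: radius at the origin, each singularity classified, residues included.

Denominator factor (z**2 - 2*z/7 - 7): discriminant 1376/49, real irrational roots 1/7 + (2/7)*sqrt(86) and 1/7 - (2/7)*sqrt(86); poles of order 1, moduli 1/7 + (2/7)*sqrt(86) and -1/7 + (2/7)*sqrt(86).
The radius of convergence is the smallest modulus among the singular points: -1/7 + (2/7)*sqrt(86).
The factor z**2 - 2*z/7 - 7 splits as (z - a)(z - a') with a = 1/7 - (2/7)*sqrt(86), a' = 1/7 + (2/7)*sqrt(86). At the order-1 pole a set g(z) = (z - a)*f(z) = [28/11 - 23*z/28] / (z - a').
Simple pole: residue = g(a) at a = 1/7 - (2/7)*sqrt(86), which is -23/56 - (5235/105952)*sqrt(86).
The factor z**2 - 2*z/7 - 7 splits as (z - a)(z - a') with a = 1/7 + (2/7)*sqrt(86), a' = 1/7 - (2/7)*sqrt(86). At the order-1 pole a set g(z) = (z - a)*f(z) = [28/11 - 23*z/28] / (z - a').
Simple pole: residue = g(a) at a = 1/7 + (2/7)*sqrt(86), which is -23/56 + (5235/105952)*sqrt(86).
List the singular points by increasing real part (a conjugate pair: the negative imaginary part first).

Radius of convergence at 0: -1/7 + (2/7)*sqrt(86).
At 1/7 - (2/7)*sqrt(86): a pole of order 1; residue -23/56 - (5235/105952)*sqrt(86).
At 1/7 + (2/7)*sqrt(86): a pole of order 1; residue -23/56 + (5235/105952)*sqrt(86).
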